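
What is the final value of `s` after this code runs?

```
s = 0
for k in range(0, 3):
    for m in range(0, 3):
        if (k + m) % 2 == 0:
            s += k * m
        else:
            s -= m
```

1

k=0,m=0: even sum, s = 0+0 = 0
k=0,m=1: odd sum, s = 0-1 = -1
k=0,m=2: even sum, s = (-1)+0 = -1
k=1,m=0: odd sum, s = (-1)-0 = -1
k=1,m=1: even sum, s = (-1)+1 = 0
k=1,m=2: odd sum, s = 0-2 = -2
k=2,m=0: even sum, s = (-2)+0 = -2
k=2,m=1: odd sum, s = (-2)-1 = -3
k=2,m=2: even sum, s = (-3)+4 = 1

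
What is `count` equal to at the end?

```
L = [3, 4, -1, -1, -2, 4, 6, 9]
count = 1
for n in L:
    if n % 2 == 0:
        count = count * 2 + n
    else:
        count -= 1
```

n=3: not even, count = 1-1 = 0
n=4: even, count = 0*2+4 = 4
n=-1: not even, count = 4-1 = 3
n=-1: not even, count = 3-1 = 2
n=-2: even, count = 2*2+(-2) = 2
n=4: even, count = 2*2+4 = 8
n=6: even, count = 8*2+6 = 22
n=9: not even, count = 22-1 = 21

21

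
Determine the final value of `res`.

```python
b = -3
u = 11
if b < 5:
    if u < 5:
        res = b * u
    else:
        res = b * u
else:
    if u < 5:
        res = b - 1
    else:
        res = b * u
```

b=-3, u=11
b < 5 is True; u < 5 is False
→ res = b * u = -33

-33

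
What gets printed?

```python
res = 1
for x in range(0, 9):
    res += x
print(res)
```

37

x=0: res = 1+0 = 1
x=1: res = 1+1 = 2
x=2: res = 2+2 = 4
x=3: res = 4+3 = 7
x=4: res = 7+4 = 11
x=5: res = 11+5 = 16
x=6: res = 16+6 = 22
x=7: res = 22+7 = 29
x=8: res = 29+8 = 37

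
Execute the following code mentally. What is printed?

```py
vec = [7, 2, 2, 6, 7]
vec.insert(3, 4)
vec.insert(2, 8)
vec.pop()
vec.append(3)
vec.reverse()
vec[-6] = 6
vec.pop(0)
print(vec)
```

insert 4 at 3 → [7, 2, 2, 4, 6, 7]
insert 8 at 2 → [7, 2, 8, 2, 4, 6, 7]
pop() removes 7 → [7, 2, 8, 2, 4, 6]
append 3 → [7, 2, 8, 2, 4, 6, 3]
reverse → [3, 6, 4, 2, 8, 2, 7]
vec[-6] = 6 → [3, 6, 4, 2, 8, 2, 7]
pop(0) removes 3 → [6, 4, 2, 8, 2, 7]

[6, 4, 2, 8, 2, 7]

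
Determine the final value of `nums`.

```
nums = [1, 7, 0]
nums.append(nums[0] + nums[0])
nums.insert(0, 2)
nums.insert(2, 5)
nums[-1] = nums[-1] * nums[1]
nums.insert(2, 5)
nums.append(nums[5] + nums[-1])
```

append nums[0]+nums[0] = 1+1 = 2 → [1, 7, 0, 2]
insert 2 at 0 → [2, 1, 7, 0, 2]
insert 5 at 2 → [2, 1, 5, 7, 0, 2]
nums[-1] = nums[-1]*nums[1] = 2*1 = 2 → [2, 1, 5, 7, 0, 2]
insert 5 at 2 → [2, 1, 5, 5, 7, 0, 2]
append nums[5]+nums[-1] = 0+2 = 2 → [2, 1, 5, 5, 7, 0, 2, 2]

[2, 1, 5, 5, 7, 0, 2, 2]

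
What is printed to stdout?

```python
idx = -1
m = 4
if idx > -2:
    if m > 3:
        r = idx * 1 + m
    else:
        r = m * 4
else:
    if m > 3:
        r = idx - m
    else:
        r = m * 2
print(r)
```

3

idx=-1, m=4
idx > -2 is True; m > 3 is True
→ r = idx * 1 + m = 3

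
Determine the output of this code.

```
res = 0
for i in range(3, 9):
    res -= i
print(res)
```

-33

i=3: res = 0-3 = -3
i=4: res = (-3)-4 = -7
i=5: res = (-7)-5 = -12
i=6: res = (-12)-6 = -18
i=7: res = (-18)-7 = -25
i=8: res = (-25)-8 = -33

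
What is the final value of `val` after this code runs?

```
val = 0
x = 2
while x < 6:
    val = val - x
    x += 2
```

-6

x=2: val = 0-2 = -2
x=4: val = (-2)-4 = -6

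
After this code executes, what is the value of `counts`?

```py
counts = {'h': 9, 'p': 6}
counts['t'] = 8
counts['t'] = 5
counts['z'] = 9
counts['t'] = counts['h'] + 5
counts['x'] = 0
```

counts['t'] = 8 → {'h': 9, 'p': 6, 't': 8}
counts['t'] = 5 → {'h': 9, 'p': 6, 't': 5}
counts['z'] = 9 → {'h': 9, 'p': 6, 't': 5, 'z': 9}
counts['t'] = counts['h']+5 = 14 → {'h': 9, 'p': 6, 't': 14, 'z': 9}
counts['x'] = 0 → {'h': 9, 'p': 6, 't': 14, 'z': 9, 'x': 0}

{'h': 9, 'p': 6, 't': 14, 'z': 9, 'x': 0}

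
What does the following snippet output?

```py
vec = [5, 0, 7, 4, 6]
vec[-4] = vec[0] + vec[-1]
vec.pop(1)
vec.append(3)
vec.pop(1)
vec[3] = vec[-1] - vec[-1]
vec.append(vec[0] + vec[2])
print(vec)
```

vec[-4] = vec[0]+vec[-1] = 5+6 = 11 → [5, 11, 7, 4, 6]
pop(1) removes 11 → [5, 7, 4, 6]
append 3 → [5, 7, 4, 6, 3]
pop(1) removes 7 → [5, 4, 6, 3]
vec[3] = vec[-1]-vec[-1] = 3-3 = 0 → [5, 4, 6, 0]
append vec[0]+vec[2] = 5+6 = 11 → [5, 4, 6, 0, 11]

[5, 4, 6, 0, 11]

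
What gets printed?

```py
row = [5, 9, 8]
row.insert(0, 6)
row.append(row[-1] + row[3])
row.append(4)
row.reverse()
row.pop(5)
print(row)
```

[4, 16, 8, 9, 5]

insert 6 at 0 → [6, 5, 9, 8]
append row[-1]+row[3] = 8+8 = 16 → [6, 5, 9, 8, 16]
append 4 → [6, 5, 9, 8, 16, 4]
reverse → [4, 16, 8, 9, 5, 6]
pop(5) removes 6 → [4, 16, 8, 9, 5]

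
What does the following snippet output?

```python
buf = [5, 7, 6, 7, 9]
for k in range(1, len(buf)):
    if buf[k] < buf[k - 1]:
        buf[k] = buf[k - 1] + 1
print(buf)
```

k=1: 7>=5, unchanged → [5, 7, 6, 7, 9]
k=2: 6<7, buf[2] = 7+1 = 8 → [5, 7, 8, 7, 9]
k=3: 7<8, buf[3] = 8+1 = 9 → [5, 7, 8, 9, 9]
k=4: 9>=9, unchanged → [5, 7, 8, 9, 9]

[5, 7, 8, 9, 9]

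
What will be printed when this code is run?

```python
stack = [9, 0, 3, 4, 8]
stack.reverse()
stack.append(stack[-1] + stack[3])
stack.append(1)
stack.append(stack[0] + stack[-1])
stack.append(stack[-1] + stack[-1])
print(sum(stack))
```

61

reverse → [8, 4, 3, 0, 9]
append stack[-1]+stack[3] = 9+0 = 9 → [8, 4, 3, 0, 9, 9]
append 1 → [8, 4, 3, 0, 9, 9, 1]
append stack[0]+stack[-1] = 8+1 = 9 → [8, 4, 3, 0, 9, 9, 1, 9]
append stack[-1]+stack[-1] = 9+9 = 18 → [8, 4, 3, 0, 9, 9, 1, 9, 18]
sum = 61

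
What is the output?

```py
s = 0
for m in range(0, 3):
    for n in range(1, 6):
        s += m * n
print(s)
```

45

m=0,n=1: s = 0+0 = 0
m=0,n=2: s = 0+0 = 0
m=0,n=3: s = 0+0 = 0
m=0,n=4: s = 0+0 = 0
m=0,n=5: s = 0+0 = 0
m=1,n=1: s = 0+1 = 1
m=1,n=2: s = 1+2 = 3
m=1,n=3: s = 3+3 = 6
m=1,n=4: s = 6+4 = 10
m=1,n=5: s = 10+5 = 15
m=2,n=1: s = 15+2 = 17
m=2,n=2: s = 17+4 = 21
m=2,n=3: s = 21+6 = 27
m=2,n=4: s = 27+8 = 35
m=2,n=5: s = 35+10 = 45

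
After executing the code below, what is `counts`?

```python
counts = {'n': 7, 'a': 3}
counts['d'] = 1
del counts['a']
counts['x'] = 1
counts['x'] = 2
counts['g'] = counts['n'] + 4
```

counts['d'] = 1 → {'n': 7, 'a': 3, 'd': 1}
del 'a' → {'n': 7, 'd': 1}
counts['x'] = 1 → {'n': 7, 'd': 1, 'x': 1}
counts['x'] = 2 → {'n': 7, 'd': 1, 'x': 2}
counts['g'] = counts['n']+4 = 11 → {'n': 7, 'd': 1, 'x': 2, 'g': 11}

{'n': 7, 'd': 1, 'x': 2, 'g': 11}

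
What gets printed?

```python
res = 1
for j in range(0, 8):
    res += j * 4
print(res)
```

113

j=0: res = 1+0*4 = 1
j=1: res = 1+1*4 = 5
j=2: res = 5+2*4 = 13
j=3: res = 13+3*4 = 25
j=4: res = 25+4*4 = 41
j=5: res = 41+5*4 = 61
j=6: res = 61+6*4 = 85
j=7: res = 85+7*4 = 113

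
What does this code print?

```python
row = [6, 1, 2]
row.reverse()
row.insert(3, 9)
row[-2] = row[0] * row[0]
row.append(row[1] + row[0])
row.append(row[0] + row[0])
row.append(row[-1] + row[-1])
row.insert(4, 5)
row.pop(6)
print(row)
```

[2, 1, 4, 9, 5, 3, 8]

reverse → [2, 1, 6]
insert 9 at 3 → [2, 1, 6, 9]
row[-2] = row[0]*row[0] = 2*2 = 4 → [2, 1, 4, 9]
append row[1]+row[0] = 1+2 = 3 → [2, 1, 4, 9, 3]
append row[0]+row[0] = 2+2 = 4 → [2, 1, 4, 9, 3, 4]
append row[-1]+row[-1] = 4+4 = 8 → [2, 1, 4, 9, 3, 4, 8]
insert 5 at 4 → [2, 1, 4, 9, 5, 3, 4, 8]
pop(6) removes 4 → [2, 1, 4, 9, 5, 3, 8]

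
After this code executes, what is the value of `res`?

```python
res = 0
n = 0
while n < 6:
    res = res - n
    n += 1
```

-15

n=0: res = 0-0 = 0
n=1: res = 0-1 = -1
n=2: res = (-1)-2 = -3
n=3: res = (-3)-3 = -6
n=4: res = (-6)-4 = -10
n=5: res = (-10)-5 = -15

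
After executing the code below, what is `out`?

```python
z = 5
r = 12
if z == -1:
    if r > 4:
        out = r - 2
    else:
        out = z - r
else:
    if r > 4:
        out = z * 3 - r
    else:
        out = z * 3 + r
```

3

z=5, r=12
z == -1 is False; r > 4 is True
→ out = z * 3 - r = 3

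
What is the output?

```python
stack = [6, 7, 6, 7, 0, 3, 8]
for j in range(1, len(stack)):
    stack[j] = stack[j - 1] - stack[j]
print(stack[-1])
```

-25

j=1: stack[1] = 6-7 = -1 → [6, -1, 6, 7, 0, 3, 8]
j=2: stack[2] = (-1)-6 = -7 → [6, -1, -7, 7, 0, 3, 8]
j=3: stack[3] = (-7)-7 = -14 → [6, -1, -7, -14, 0, 3, 8]
j=4: stack[4] = (-14)-0 = -14 → [6, -1, -7, -14, -14, 3, 8]
j=5: stack[5] = (-14)-3 = -17 → [6, -1, -7, -14, -14, -17, 8]
j=6: stack[6] = (-17)-8 = -25 → [6, -1, -7, -14, -14, -17, -25]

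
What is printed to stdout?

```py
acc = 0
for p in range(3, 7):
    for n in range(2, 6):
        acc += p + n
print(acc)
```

p=3,n=2: acc = 0+5 = 5
p=3,n=3: acc = 5+6 = 11
p=3,n=4: acc = 11+7 = 18
p=3,n=5: acc = 18+8 = 26
p=4,n=2: acc = 26+6 = 32
p=4,n=3: acc = 32+7 = 39
p=4,n=4: acc = 39+8 = 47
p=4,n=5: acc = 47+9 = 56
p=5,n=2: acc = 56+7 = 63
p=5,n=3: acc = 63+8 = 71
p=5,n=4: acc = 71+9 = 80
p=5,n=5: acc = 80+10 = 90
p=6,n=2: acc = 90+8 = 98
p=6,n=3: acc = 98+9 = 107
p=6,n=4: acc = 107+10 = 117
p=6,n=5: acc = 117+11 = 128

128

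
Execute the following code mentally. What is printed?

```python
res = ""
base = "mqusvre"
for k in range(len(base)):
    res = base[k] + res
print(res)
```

k=0: prepend 'm' → 'm'
k=1: prepend 'q' → 'qm'
k=2: prepend 'u' → 'uqm'
k=3: prepend 's' → 'suqm'
k=4: prepend 'v' → 'vsuqm'
k=5: prepend 'r' → 'rvsuqm'
k=6: prepend 'e' → 'ervsuqm'

ervsuqm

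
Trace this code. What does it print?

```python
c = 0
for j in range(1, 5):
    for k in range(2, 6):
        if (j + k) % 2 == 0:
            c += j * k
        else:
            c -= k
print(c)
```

40

j=1,k=2: odd sum, c = 0-2 = -2
j=1,k=3: even sum, c = (-2)+3 = 1
j=1,k=4: odd sum, c = 1-4 = -3
j=1,k=5: even sum, c = (-3)+5 = 2
j=2,k=2: even sum, c = 2+4 = 6
j=2,k=3: odd sum, c = 6-3 = 3
j=2,k=4: even sum, c = 3+8 = 11
j=2,k=5: odd sum, c = 11-5 = 6
j=3,k=2: odd sum, c = 6-2 = 4
j=3,k=3: even sum, c = 4+9 = 13
j=3,k=4: odd sum, c = 13-4 = 9
j=3,k=5: even sum, c = 9+15 = 24
j=4,k=2: even sum, c = 24+8 = 32
j=4,k=3: odd sum, c = 32-3 = 29
j=4,k=4: even sum, c = 29+16 = 45
j=4,k=5: odd sum, c = 45-5 = 40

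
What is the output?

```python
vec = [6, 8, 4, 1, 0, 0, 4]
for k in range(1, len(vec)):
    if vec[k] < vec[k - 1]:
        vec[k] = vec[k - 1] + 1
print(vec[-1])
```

13

k=1: 8>=6, unchanged → [6, 8, 4, 1, 0, 0, 4]
k=2: 4<8, vec[2] = 8+1 = 9 → [6, 8, 9, 1, 0, 0, 4]
k=3: 1<9, vec[3] = 9+1 = 10 → [6, 8, 9, 10, 0, 0, 4]
k=4: 0<10, vec[4] = 10+1 = 11 → [6, 8, 9, 10, 11, 0, 4]
k=5: 0<11, vec[5] = 11+1 = 12 → [6, 8, 9, 10, 11, 12, 4]
k=6: 4<12, vec[6] = 12+1 = 13 → [6, 8, 9, 10, 11, 12, 13]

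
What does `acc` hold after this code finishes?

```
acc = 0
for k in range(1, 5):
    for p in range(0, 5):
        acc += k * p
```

100

k=1,p=0: acc = 0+0 = 0
k=1,p=1: acc = 0+1 = 1
k=1,p=2: acc = 1+2 = 3
k=1,p=3: acc = 3+3 = 6
k=1,p=4: acc = 6+4 = 10
k=2,p=0: acc = 10+0 = 10
k=2,p=1: acc = 10+2 = 12
k=2,p=2: acc = 12+4 = 16
k=2,p=3: acc = 16+6 = 22
k=2,p=4: acc = 22+8 = 30
k=3,p=0: acc = 30+0 = 30
k=3,p=1: acc = 30+3 = 33
k=3,p=2: acc = 33+6 = 39
k=3,p=3: acc = 39+9 = 48
k=3,p=4: acc = 48+12 = 60
k=4,p=0: acc = 60+0 = 60
k=4,p=1: acc = 60+4 = 64
k=4,p=2: acc = 64+8 = 72
k=4,p=3: acc = 72+12 = 84
k=4,p=4: acc = 84+16 = 100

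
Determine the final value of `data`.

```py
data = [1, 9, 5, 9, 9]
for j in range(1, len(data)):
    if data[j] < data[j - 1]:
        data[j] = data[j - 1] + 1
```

j=1: 9>=1, unchanged → [1, 9, 5, 9, 9]
j=2: 5<9, data[2] = 9+1 = 10 → [1, 9, 10, 9, 9]
j=3: 9<10, data[3] = 10+1 = 11 → [1, 9, 10, 11, 9]
j=4: 9<11, data[4] = 11+1 = 12 → [1, 9, 10, 11, 12]

[1, 9, 10, 11, 12]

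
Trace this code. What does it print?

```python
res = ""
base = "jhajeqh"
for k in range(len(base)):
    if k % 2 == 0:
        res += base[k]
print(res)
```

jaeh

k=0: add 'j' → 'j'
k=1: skip
k=2: add 'a' → 'ja'
k=3: skip
k=4: add 'e' → 'jae'
k=5: skip
k=6: add 'h' → 'jaeh'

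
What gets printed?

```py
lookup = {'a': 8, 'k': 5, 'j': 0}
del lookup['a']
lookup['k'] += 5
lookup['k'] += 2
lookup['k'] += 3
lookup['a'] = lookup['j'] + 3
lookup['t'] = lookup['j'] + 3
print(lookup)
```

{'k': 15, 'j': 0, 'a': 3, 't': 3}

del 'a' → {'k': 5, 'j': 0}
lookup['k'] = 5+5 = 10 → {'k': 10, 'j': 0}
lookup['k'] = 10+2 = 12 → {'k': 12, 'j': 0}
lookup['k'] = 12+3 = 15 → {'k': 15, 'j': 0}
lookup['a'] = lookup['j']+3 = 3 → {'k': 15, 'j': 0, 'a': 3}
lookup['t'] = lookup['j']+3 = 3 → {'k': 15, 'j': 0, 'a': 3, 't': 3}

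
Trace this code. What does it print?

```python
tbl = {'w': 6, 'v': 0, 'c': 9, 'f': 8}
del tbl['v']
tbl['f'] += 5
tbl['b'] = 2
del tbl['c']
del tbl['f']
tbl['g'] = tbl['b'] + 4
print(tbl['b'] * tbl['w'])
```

del 'v' → {'w': 6, 'c': 9, 'f': 8}
tbl['f'] = 8+5 = 13 → {'w': 6, 'c': 9, 'f': 13}
tbl['b'] = 2 → {'w': 6, 'c': 9, 'f': 13, 'b': 2}
del 'c' → {'w': 6, 'f': 13, 'b': 2}
del 'f' → {'w': 6, 'b': 2}
tbl['g'] = tbl['b']+4 = 6 → {'w': 6, 'b': 2, 'g': 6}
tbl['b']*tbl['w'] = 2*6 = 12

12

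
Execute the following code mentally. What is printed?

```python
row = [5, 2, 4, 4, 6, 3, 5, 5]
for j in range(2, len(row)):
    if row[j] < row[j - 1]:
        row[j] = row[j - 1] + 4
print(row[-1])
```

18

j=2: 4>=2, unchanged → [5, 2, 4, 4, 6, 3, 5, 5]
j=3: 4>=4, unchanged → [5, 2, 4, 4, 6, 3, 5, 5]
j=4: 6>=4, unchanged → [5, 2, 4, 4, 6, 3, 5, 5]
j=5: 3<6, row[5] = 6+4 = 10 → [5, 2, 4, 4, 6, 10, 5, 5]
j=6: 5<10, row[6] = 10+4 = 14 → [5, 2, 4, 4, 6, 10, 14, 5]
j=7: 5<14, row[7] = 14+4 = 18 → [5, 2, 4, 4, 6, 10, 14, 18]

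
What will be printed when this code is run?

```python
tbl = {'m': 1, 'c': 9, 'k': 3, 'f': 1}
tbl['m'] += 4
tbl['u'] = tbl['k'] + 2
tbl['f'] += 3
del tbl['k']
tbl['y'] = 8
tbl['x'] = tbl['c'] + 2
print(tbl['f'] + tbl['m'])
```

tbl['m'] = 1+4 = 5 → {'m': 5, 'c': 9, 'k': 3, 'f': 1}
tbl['u'] = tbl['k']+2 = 5 → {'m': 5, 'c': 9, 'k': 3, 'f': 1, 'u': 5}
tbl['f'] = 1+3 = 4 → {'m': 5, 'c': 9, 'k': 3, 'f': 4, 'u': 5}
del 'k' → {'m': 5, 'c': 9, 'f': 4, 'u': 5}
tbl['y'] = 8 → {'m': 5, 'c': 9, 'f': 4, 'u': 5, 'y': 8}
tbl['x'] = tbl['c']+2 = 11 → {'m': 5, 'c': 9, 'f': 4, 'u': 5, 'y': 8, 'x': 11}
tbl['f']+tbl['m'] = 4+5 = 9

9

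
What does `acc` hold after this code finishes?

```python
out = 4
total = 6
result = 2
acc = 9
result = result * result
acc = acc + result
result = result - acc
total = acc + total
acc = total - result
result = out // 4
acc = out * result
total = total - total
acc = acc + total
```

result = 2*2 = 4
acc = 9+4 = 13
result = 4-13 = -9
total = 13+6 = 19
acc = 19-(-9) = 28
result = 4//4 = 1
acc = 4*1 = 4
total = 19-19 = 0
acc = 4+0 = 4

4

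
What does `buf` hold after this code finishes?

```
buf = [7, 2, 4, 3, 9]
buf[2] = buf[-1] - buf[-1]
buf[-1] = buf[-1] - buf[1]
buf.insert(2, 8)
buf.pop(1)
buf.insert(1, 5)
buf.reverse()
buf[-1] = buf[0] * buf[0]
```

buf[2] = buf[-1]-buf[-1] = 9-9 = 0 → [7, 2, 0, 3, 9]
buf[-1] = buf[-1]-buf[1] = 9-2 = 7 → [7, 2, 0, 3, 7]
insert 8 at 2 → [7, 2, 8, 0, 3, 7]
pop(1) removes 2 → [7, 8, 0, 3, 7]
insert 5 at 1 → [7, 5, 8, 0, 3, 7]
reverse → [7, 3, 0, 8, 5, 7]
buf[-1] = buf[0]*buf[0] = 7*7 = 49 → [7, 3, 0, 8, 5, 49]

[7, 3, 0, 8, 5, 49]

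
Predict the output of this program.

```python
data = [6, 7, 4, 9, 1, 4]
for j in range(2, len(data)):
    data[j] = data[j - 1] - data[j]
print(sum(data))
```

-8

j=2: data[2] = 7-4 = 3 → [6, 7, 3, 9, 1, 4]
j=3: data[3] = 3-9 = -6 → [6, 7, 3, -6, 1, 4]
j=4: data[4] = (-6)-1 = -7 → [6, 7, 3, -6, -7, 4]
j=5: data[5] = (-7)-4 = -11 → [6, 7, 3, -6, -7, -11]
sum = -8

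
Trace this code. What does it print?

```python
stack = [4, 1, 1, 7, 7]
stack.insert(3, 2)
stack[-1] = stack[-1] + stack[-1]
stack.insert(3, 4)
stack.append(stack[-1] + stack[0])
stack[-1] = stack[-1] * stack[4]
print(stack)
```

insert 2 at 3 → [4, 1, 1, 2, 7, 7]
stack[-1] = stack[-1]+stack[-1] = 7+7 = 14 → [4, 1, 1, 2, 7, 14]
insert 4 at 3 → [4, 1, 1, 4, 2, 7, 14]
append stack[-1]+stack[0] = 14+4 = 18 → [4, 1, 1, 4, 2, 7, 14, 18]
stack[-1] = stack[-1]*stack[4] = 18*2 = 36 → [4, 1, 1, 4, 2, 7, 14, 36]

[4, 1, 1, 4, 2, 7, 14, 36]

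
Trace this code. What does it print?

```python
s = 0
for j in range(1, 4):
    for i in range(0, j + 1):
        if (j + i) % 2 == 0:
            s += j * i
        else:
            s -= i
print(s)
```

j=1,i=0: odd sum, s = 0-0 = 0
j=1,i=1: even sum, s = 0+1 = 1
j=2,i=0: even sum, s = 1+0 = 1
j=2,i=1: odd sum, s = 1-1 = 0
j=2,i=2: even sum, s = 0+4 = 4
j=3,i=0: odd sum, s = 4-0 = 4
j=3,i=1: even sum, s = 4+3 = 7
j=3,i=2: odd sum, s = 7-2 = 5
j=3,i=3: even sum, s = 5+9 = 14

14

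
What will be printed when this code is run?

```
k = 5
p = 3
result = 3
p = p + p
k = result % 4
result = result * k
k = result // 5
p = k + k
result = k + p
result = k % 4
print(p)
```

2

p = 3+3 = 6
k = 3%4 = 3
result = 3*3 = 9
k = 9//5 = 1
p = 1+1 = 2
result = 1+2 = 3
result = 1%4 = 1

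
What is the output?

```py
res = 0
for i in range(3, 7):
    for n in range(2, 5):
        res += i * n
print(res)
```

162

i=3,n=2: res = 0+6 = 6
i=3,n=3: res = 6+9 = 15
i=3,n=4: res = 15+12 = 27
i=4,n=2: res = 27+8 = 35
i=4,n=3: res = 35+12 = 47
i=4,n=4: res = 47+16 = 63
i=5,n=2: res = 63+10 = 73
i=5,n=3: res = 73+15 = 88
i=5,n=4: res = 88+20 = 108
i=6,n=2: res = 108+12 = 120
i=6,n=3: res = 120+18 = 138
i=6,n=4: res = 138+24 = 162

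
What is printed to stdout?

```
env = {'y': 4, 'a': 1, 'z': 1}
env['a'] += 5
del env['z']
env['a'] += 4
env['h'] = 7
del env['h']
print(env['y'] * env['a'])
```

40

env['a'] = 1+5 = 6 → {'y': 4, 'a': 6, 'z': 1}
del 'z' → {'y': 4, 'a': 6}
env['a'] = 6+4 = 10 → {'y': 4, 'a': 10}
env['h'] = 7 → {'y': 4, 'a': 10, 'h': 7}
del 'h' → {'y': 4, 'a': 10}
env['y']*env['a'] = 4*10 = 40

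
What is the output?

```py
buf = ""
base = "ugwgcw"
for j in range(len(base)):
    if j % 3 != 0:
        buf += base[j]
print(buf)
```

j=0: skip
j=1: add 'g' → 'g'
j=2: add 'w' → 'gw'
j=3: skip
j=4: add 'c' → 'gwc'
j=5: add 'w' → 'gwcw'

gwcw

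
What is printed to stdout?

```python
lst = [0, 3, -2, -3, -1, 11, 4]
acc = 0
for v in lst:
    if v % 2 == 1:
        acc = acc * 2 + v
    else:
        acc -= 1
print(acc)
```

-4

v=0: not odd, acc = 0-1 = -1
v=3: odd, acc = (-1)*2+3 = 1
v=-2: not odd, acc = 1-1 = 0
v=-3: odd, acc = 0*2+(-3) = -3
v=-1: odd, acc = (-3)*2+(-1) = -7
v=11: odd, acc = (-7)*2+11 = -3
v=4: not odd, acc = (-3)-1 = -4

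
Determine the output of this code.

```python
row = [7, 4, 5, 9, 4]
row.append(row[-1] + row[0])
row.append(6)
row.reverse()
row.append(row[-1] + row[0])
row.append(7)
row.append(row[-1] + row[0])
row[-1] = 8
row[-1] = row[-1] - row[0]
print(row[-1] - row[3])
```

append row[-1]+row[0] = 4+7 = 11 → [7, 4, 5, 9, 4, 11]
append 6 → [7, 4, 5, 9, 4, 11, 6]
reverse → [6, 11, 4, 9, 5, 4, 7]
append row[-1]+row[0] = 7+6 = 13 → [6, 11, 4, 9, 5, 4, 7, 13]
append 7 → [6, 11, 4, 9, 5, 4, 7, 13, 7]
append row[-1]+row[0] = 7+6 = 13 → [6, 11, 4, 9, 5, 4, 7, 13, 7, 13]
row[-1] = 8 → [6, 11, 4, 9, 5, 4, 7, 13, 7, 8]
row[-1] = row[-1]-row[0] = 8-6 = 2 → [6, 11, 4, 9, 5, 4, 7, 13, 7, 2]
row[-1]-row[3] = 2-9 = -7

-7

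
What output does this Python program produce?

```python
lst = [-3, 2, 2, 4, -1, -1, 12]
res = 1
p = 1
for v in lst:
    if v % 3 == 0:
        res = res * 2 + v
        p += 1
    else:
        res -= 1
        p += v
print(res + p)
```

9

v=-3: %3==0, res = 1*2+(-3) = -1; p=2
v=2: not %3==0, res = (-1)-1 = -2; p=4
v=2: not %3==0, res = (-2)-1 = -3; p=6
v=4: not %3==0, res = (-3)-1 = -4; p=10
v=-1: not %3==0, res = (-4)-1 = -5; p=9
v=-1: not %3==0, res = (-5)-1 = -6; p=8
v=12: %3==0, res = (-6)*2+12 = 0; p=9
res+p = 0+9 = 9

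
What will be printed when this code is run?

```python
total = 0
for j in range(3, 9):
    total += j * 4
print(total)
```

132

j=3: total = 0+3*4 = 12
j=4: total = 12+4*4 = 28
j=5: total = 28+5*4 = 48
j=6: total = 48+6*4 = 72
j=7: total = 72+7*4 = 100
j=8: total = 100+8*4 = 132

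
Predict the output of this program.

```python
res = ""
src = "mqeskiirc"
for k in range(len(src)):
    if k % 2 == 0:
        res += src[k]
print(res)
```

k=0: add 'm' → 'm'
k=1: skip
k=2: add 'e' → 'me'
k=3: skip
k=4: add 'k' → 'mek'
k=5: skip
k=6: add 'i' → 'meki'
k=7: skip
k=8: add 'c' → 'mekic'

mekic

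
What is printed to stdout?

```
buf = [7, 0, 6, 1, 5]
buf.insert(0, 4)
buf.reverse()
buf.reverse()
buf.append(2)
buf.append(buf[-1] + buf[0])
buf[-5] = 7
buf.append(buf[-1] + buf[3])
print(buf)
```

insert 4 at 0 → [4, 7, 0, 6, 1, 5]
reverse → [5, 1, 6, 0, 7, 4]
reverse → [4, 7, 0, 6, 1, 5]
append 2 → [4, 7, 0, 6, 1, 5, 2]
append buf[-1]+buf[0] = 2+4 = 6 → [4, 7, 0, 6, 1, 5, 2, 6]
buf[-5] = 7 → [4, 7, 0, 7, 1, 5, 2, 6]
append buf[-1]+buf[3] = 6+7 = 13 → [4, 7, 0, 7, 1, 5, 2, 6, 13]

[4, 7, 0, 7, 1, 5, 2, 6, 13]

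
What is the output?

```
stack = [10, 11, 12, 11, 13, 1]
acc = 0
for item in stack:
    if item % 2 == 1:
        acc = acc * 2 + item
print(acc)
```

item=10: not odd
item=11: odd, acc = 0*2+11 = 11
item=12: not odd
item=11: odd, acc = 11*2+11 = 33
item=13: odd, acc = 33*2+13 = 79
item=1: odd, acc = 79*2+1 = 159

159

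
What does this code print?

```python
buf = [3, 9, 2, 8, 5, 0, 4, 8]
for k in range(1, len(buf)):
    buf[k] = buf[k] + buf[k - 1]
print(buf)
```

[3, 12, 14, 22, 27, 27, 31, 39]

k=1: buf[1] = 9+3 = 12 → [3, 12, 2, 8, 5, 0, 4, 8]
k=2: buf[2] = 2+12 = 14 → [3, 12, 14, 8, 5, 0, 4, 8]
k=3: buf[3] = 8+14 = 22 → [3, 12, 14, 22, 5, 0, 4, 8]
k=4: buf[4] = 5+22 = 27 → [3, 12, 14, 22, 27, 0, 4, 8]
k=5: buf[5] = 0+27 = 27 → [3, 12, 14, 22, 27, 27, 4, 8]
k=6: buf[6] = 4+27 = 31 → [3, 12, 14, 22, 27, 27, 31, 8]
k=7: buf[7] = 8+31 = 39 → [3, 12, 14, 22, 27, 27, 31, 39]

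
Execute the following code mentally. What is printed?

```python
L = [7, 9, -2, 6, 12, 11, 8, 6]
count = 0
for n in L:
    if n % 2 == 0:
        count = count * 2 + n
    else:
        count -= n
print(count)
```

n=7: not even, count = 0-7 = -7
n=9: not even, count = (-7)-9 = -16
n=-2: even, count = (-16)*2+(-2) = -34
n=6: even, count = (-34)*2+6 = -62
n=12: even, count = (-62)*2+12 = -112
n=11: not even, count = (-112)-11 = -123
n=8: even, count = (-123)*2+8 = -238
n=6: even, count = (-238)*2+6 = -470

-470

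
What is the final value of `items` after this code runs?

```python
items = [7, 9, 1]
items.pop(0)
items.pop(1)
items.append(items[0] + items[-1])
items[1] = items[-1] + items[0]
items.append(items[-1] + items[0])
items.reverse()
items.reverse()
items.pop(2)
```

[9, 27]

pop(0) removes 7 → [9, 1]
pop(1) removes 1 → [9]
append items[0]+items[-1] = 9+9 = 18 → [9, 18]
items[1] = items[-1]+items[0] = 18+9 = 27 → [9, 27]
append items[-1]+items[0] = 27+9 = 36 → [9, 27, 36]
reverse → [36, 27, 9]
reverse → [9, 27, 36]
pop(2) removes 36 → [9, 27]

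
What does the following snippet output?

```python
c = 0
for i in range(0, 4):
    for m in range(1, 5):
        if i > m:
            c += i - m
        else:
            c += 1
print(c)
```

17

i=0,m=1: not 0>1, c = 0+1 = 1
i=0,m=2: not 0>2, c = 1+1 = 2
i=0,m=3: not 0>3, c = 2+1 = 3
i=0,m=4: not 0>4, c = 3+1 = 4
i=1,m=1: not 1>1, c = 4+1 = 5
i=1,m=2: not 1>2, c = 5+1 = 6
i=1,m=3: not 1>3, c = 6+1 = 7
i=1,m=4: not 1>4, c = 7+1 = 8
i=2,m=1: 2>1, c = 8+1 = 9
i=2,m=2: not 2>2, c = 9+1 = 10
i=2,m=3: not 2>3, c = 10+1 = 11
i=2,m=4: not 2>4, c = 11+1 = 12
i=3,m=1: 3>1, c = 12+2 = 14
i=3,m=2: 3>2, c = 14+1 = 15
i=3,m=3: not 3>3, c = 15+1 = 16
i=3,m=4: not 3>4, c = 16+1 = 17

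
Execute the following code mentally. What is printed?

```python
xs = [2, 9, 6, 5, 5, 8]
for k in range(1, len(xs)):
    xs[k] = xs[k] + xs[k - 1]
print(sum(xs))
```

k=1: xs[1] = 9+2 = 11 → [2, 11, 6, 5, 5, 8]
k=2: xs[2] = 6+11 = 17 → [2, 11, 17, 5, 5, 8]
k=3: xs[3] = 5+17 = 22 → [2, 11, 17, 22, 5, 8]
k=4: xs[4] = 5+22 = 27 → [2, 11, 17, 22, 27, 8]
k=5: xs[5] = 8+27 = 35 → [2, 11, 17, 22, 27, 35]
sum = 114

114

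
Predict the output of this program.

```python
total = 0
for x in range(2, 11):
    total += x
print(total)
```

x=2: total = 0+2 = 2
x=3: total = 2+3 = 5
x=4: total = 5+4 = 9
x=5: total = 9+5 = 14
x=6: total = 14+6 = 20
x=7: total = 20+7 = 27
x=8: total = 27+8 = 35
x=9: total = 35+9 = 44
x=10: total = 44+10 = 54

54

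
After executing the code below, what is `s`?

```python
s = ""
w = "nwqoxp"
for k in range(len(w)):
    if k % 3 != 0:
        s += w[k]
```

'wqxp'

k=0: skip
k=1: add 'w' → 'w'
k=2: add 'q' → 'wq'
k=3: skip
k=4: add 'x' → 'wqx'
k=5: add 'p' → 'wqxp'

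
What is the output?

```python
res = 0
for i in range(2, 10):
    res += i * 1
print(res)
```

i=2: res = 0+2*1 = 2
i=3: res = 2+3*1 = 5
i=4: res = 5+4*1 = 9
i=5: res = 9+5*1 = 14
i=6: res = 14+6*1 = 20
i=7: res = 20+7*1 = 27
i=8: res = 27+8*1 = 35
i=9: res = 35+9*1 = 44

44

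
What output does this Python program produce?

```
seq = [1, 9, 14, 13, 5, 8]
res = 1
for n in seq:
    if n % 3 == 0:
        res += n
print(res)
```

n=1: not %3==0
n=9: %3==0, res = 1+9 = 10
n=14: not %3==0
n=13: not %3==0
n=5: not %3==0
n=8: not %3==0

10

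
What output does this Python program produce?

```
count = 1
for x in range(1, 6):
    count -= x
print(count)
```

x=1: count = 1-1 = 0
x=2: count = 0-2 = -2
x=3: count = (-2)-3 = -5
x=4: count = (-5)-4 = -9
x=5: count = (-9)-5 = -14

-14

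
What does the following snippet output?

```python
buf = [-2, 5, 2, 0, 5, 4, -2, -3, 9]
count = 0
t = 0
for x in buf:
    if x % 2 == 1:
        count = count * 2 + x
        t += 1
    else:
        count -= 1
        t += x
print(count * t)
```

x=-2: not odd, count = 0-1 = -1; t=-2
x=5: odd, count = (-1)*2+5 = 3; t=-1
x=2: not odd, count = 3-1 = 2; t=1
x=0: not odd, count = 2-1 = 1; t=1
x=5: odd, count = 1*2+5 = 7; t=2
x=4: not odd, count = 7-1 = 6; t=6
x=-2: not odd, count = 6-1 = 5; t=4
x=-3: odd, count = 5*2+(-3) = 7; t=5
x=9: odd, count = 7*2+9 = 23; t=6
count*t = 23*6 = 138

138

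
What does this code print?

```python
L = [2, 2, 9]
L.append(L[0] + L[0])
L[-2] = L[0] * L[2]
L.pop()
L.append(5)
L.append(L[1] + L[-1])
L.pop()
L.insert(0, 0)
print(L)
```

append L[0]+L[0] = 2+2 = 4 → [2, 2, 9, 4]
L[-2] = L[0]*L[2] = 2*9 = 18 → [2, 2, 18, 4]
pop() removes 4 → [2, 2, 18]
append 5 → [2, 2, 18, 5]
append L[1]+L[-1] = 2+5 = 7 → [2, 2, 18, 5, 7]
pop() removes 7 → [2, 2, 18, 5]
insert 0 at 0 → [0, 2, 2, 18, 5]

[0, 2, 2, 18, 5]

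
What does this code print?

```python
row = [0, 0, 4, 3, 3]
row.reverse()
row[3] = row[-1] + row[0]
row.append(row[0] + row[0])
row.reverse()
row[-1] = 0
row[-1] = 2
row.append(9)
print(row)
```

reverse → [3, 3, 4, 0, 0]
row[3] = row[-1]+row[0] = 0+3 = 3 → [3, 3, 4, 3, 0]
append row[0]+row[0] = 3+3 = 6 → [3, 3, 4, 3, 0, 6]
reverse → [6, 0, 3, 4, 3, 3]
row[-1] = 0 → [6, 0, 3, 4, 3, 0]
row[-1] = 2 → [6, 0, 3, 4, 3, 2]
append 9 → [6, 0, 3, 4, 3, 2, 9]

[6, 0, 3, 4, 3, 2, 9]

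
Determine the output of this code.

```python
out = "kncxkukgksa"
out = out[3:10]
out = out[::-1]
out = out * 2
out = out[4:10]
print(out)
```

slice [3:10] → 'xkukgks'
reverse → 'skgkukx'
repeat ×2 → 'skgkukxskgkukx'
slice [4:10] → 'ukxskg'

ukxskg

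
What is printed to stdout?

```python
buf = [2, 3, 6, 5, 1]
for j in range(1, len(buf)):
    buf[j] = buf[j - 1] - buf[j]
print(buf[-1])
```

j=1: buf[1] = 2-3 = -1 → [2, -1, 6, 5, 1]
j=2: buf[2] = (-1)-6 = -7 → [2, -1, -7, 5, 1]
j=3: buf[3] = (-7)-5 = -12 → [2, -1, -7, -12, 1]
j=4: buf[4] = (-12)-1 = -13 → [2, -1, -7, -12, -13]

-13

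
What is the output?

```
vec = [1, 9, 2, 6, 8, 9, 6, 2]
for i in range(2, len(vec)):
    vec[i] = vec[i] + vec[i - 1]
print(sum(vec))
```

179

i=2: vec[2] = 2+9 = 11 → [1, 9, 11, 6, 8, 9, 6, 2]
i=3: vec[3] = 6+11 = 17 → [1, 9, 11, 17, 8, 9, 6, 2]
i=4: vec[4] = 8+17 = 25 → [1, 9, 11, 17, 25, 9, 6, 2]
i=5: vec[5] = 9+25 = 34 → [1, 9, 11, 17, 25, 34, 6, 2]
i=6: vec[6] = 6+34 = 40 → [1, 9, 11, 17, 25, 34, 40, 2]
i=7: vec[7] = 2+40 = 42 → [1, 9, 11, 17, 25, 34, 40, 42]
sum = 179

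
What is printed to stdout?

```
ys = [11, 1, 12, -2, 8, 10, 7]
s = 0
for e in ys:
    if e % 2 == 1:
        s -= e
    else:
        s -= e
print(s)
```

-47

e=11: odd, s = 0-11 = -11
e=1: odd, s = (-11)-1 = -12
e=12: not odd, s = (-12)-12 = -24
e=-2: not odd, s = (-24)-(-2) = -22
e=8: not odd, s = (-22)-8 = -30
e=10: not odd, s = (-30)-10 = -40
e=7: odd, s = (-40)-7 = -47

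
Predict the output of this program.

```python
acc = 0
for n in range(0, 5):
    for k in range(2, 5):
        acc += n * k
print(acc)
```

n=0,k=2: acc = 0+0 = 0
n=0,k=3: acc = 0+0 = 0
n=0,k=4: acc = 0+0 = 0
n=1,k=2: acc = 0+2 = 2
n=1,k=3: acc = 2+3 = 5
n=1,k=4: acc = 5+4 = 9
n=2,k=2: acc = 9+4 = 13
n=2,k=3: acc = 13+6 = 19
n=2,k=4: acc = 19+8 = 27
n=3,k=2: acc = 27+6 = 33
n=3,k=3: acc = 33+9 = 42
n=3,k=4: acc = 42+12 = 54
n=4,k=2: acc = 54+8 = 62
n=4,k=3: acc = 62+12 = 74
n=4,k=4: acc = 74+16 = 90

90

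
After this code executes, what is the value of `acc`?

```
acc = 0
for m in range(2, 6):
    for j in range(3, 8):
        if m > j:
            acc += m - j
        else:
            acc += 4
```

m=2,j=3: not 2>3, acc = 0+4 = 4
m=2,j=4: not 2>4, acc = 4+4 = 8
m=2,j=5: not 2>5, acc = 8+4 = 12
m=2,j=6: not 2>6, acc = 12+4 = 16
m=2,j=7: not 2>7, acc = 16+4 = 20
m=3,j=3: not 3>3, acc = 20+4 = 24
m=3,j=4: not 3>4, acc = 24+4 = 28
m=3,j=5: not 3>5, acc = 28+4 = 32
m=3,j=6: not 3>6, acc = 32+4 = 36
m=3,j=7: not 3>7, acc = 36+4 = 40
m=4,j=3: 4>3, acc = 40+1 = 41
m=4,j=4: not 4>4, acc = 41+4 = 45
m=4,j=5: not 4>5, acc = 45+4 = 49
m=4,j=6: not 4>6, acc = 49+4 = 53
m=4,j=7: not 4>7, acc = 53+4 = 57
m=5,j=3: 5>3, acc = 57+2 = 59
m=5,j=4: 5>4, acc = 59+1 = 60
m=5,j=5: not 5>5, acc = 60+4 = 64
m=5,j=6: not 5>6, acc = 64+4 = 68
m=5,j=7: not 5>7, acc = 68+4 = 72

72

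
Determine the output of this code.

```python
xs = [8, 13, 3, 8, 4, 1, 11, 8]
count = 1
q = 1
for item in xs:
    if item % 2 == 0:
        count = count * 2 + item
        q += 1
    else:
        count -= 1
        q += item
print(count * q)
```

3564

item=8: even, count = 1*2+8 = 10; q=2
item=13: not even, count = 10-1 = 9; q=15
item=3: not even, count = 9-1 = 8; q=18
item=8: even, count = 8*2+8 = 24; q=19
item=4: even, count = 24*2+4 = 52; q=20
item=1: not even, count = 52-1 = 51; q=21
item=11: not even, count = 51-1 = 50; q=32
item=8: even, count = 50*2+8 = 108; q=33
count*q = 108*33 = 3564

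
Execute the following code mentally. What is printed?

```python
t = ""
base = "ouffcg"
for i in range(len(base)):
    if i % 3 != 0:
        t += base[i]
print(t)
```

ufcg

i=0: skip
i=1: add 'u' → 'u'
i=2: add 'f' → 'uf'
i=3: skip
i=4: add 'c' → 'ufc'
i=5: add 'g' → 'ufcg'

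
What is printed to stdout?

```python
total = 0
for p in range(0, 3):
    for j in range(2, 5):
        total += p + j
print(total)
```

36

p=0,j=2: total = 0+2 = 2
p=0,j=3: total = 2+3 = 5
p=0,j=4: total = 5+4 = 9
p=1,j=2: total = 9+3 = 12
p=1,j=3: total = 12+4 = 16
p=1,j=4: total = 16+5 = 21
p=2,j=2: total = 21+4 = 25
p=2,j=3: total = 25+5 = 30
p=2,j=4: total = 30+6 = 36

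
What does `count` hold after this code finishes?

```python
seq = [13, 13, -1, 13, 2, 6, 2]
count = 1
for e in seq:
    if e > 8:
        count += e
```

e=13: >8, count = 1+13 = 14
e=13: >8, count = 14+13 = 27
e=-1: not >8
e=13: >8, count = 27+13 = 40
e=2: not >8
e=6: not >8
e=2: not >8

40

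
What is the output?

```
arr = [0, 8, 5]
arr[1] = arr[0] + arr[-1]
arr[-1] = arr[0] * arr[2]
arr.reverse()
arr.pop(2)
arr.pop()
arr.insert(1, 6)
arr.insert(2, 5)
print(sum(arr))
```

11

arr[1] = arr[0]+arr[-1] = 0+5 = 5 → [0, 5, 5]
arr[-1] = arr[0]*arr[2] = 0*5 = 0 → [0, 5, 0]
reverse → [0, 5, 0]
pop(2) removes 0 → [0, 5]
pop() removes 5 → [0]
insert 6 at 1 → [0, 6]
insert 5 at 2 → [0, 6, 5]
sum = 11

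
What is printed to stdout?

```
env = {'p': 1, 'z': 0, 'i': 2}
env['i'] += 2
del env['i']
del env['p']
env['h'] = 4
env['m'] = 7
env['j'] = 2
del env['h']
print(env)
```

env['i'] = 2+2 = 4 → {'p': 1, 'z': 0, 'i': 4}
del 'i' → {'p': 1, 'z': 0}
del 'p' → {'z': 0}
env['h'] = 4 → {'z': 0, 'h': 4}
env['m'] = 7 → {'z': 0, 'h': 4, 'm': 7}
env['j'] = 2 → {'z': 0, 'h': 4, 'm': 7, 'j': 2}
del 'h' → {'z': 0, 'm': 7, 'j': 2}

{'z': 0, 'm': 7, 'j': 2}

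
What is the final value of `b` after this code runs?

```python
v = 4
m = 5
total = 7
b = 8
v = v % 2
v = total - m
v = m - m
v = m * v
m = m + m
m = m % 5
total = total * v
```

v = 4%2 = 0
v = 7-5 = 2
v = 5-5 = 0
v = 5*0 = 0
m = 5+5 = 10
m = 10%5 = 0
total = 7*0 = 0

8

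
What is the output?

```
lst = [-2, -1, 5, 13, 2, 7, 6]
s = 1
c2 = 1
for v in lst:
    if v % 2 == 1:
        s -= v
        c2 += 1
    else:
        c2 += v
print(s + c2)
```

-12

v=-2: not odd; c2=-1
v=-1: odd, s = 1-(-1) = 2; c2=0
v=5: odd, s = 2-5 = -3; c2=1
v=13: odd, s = (-3)-13 = -16; c2=2
v=2: not odd; c2=4
v=7: odd, s = (-16)-7 = -23; c2=5
v=6: not odd; c2=11
s+c2 = (-23)+11 = -12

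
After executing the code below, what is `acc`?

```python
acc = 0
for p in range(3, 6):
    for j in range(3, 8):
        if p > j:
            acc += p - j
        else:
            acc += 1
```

p=3,j=3: not 3>3, acc = 0+1 = 1
p=3,j=4: not 3>4, acc = 1+1 = 2
p=3,j=5: not 3>5, acc = 2+1 = 3
p=3,j=6: not 3>6, acc = 3+1 = 4
p=3,j=7: not 3>7, acc = 4+1 = 5
p=4,j=3: 4>3, acc = 5+1 = 6
p=4,j=4: not 4>4, acc = 6+1 = 7
p=4,j=5: not 4>5, acc = 7+1 = 8
p=4,j=6: not 4>6, acc = 8+1 = 9
p=4,j=7: not 4>7, acc = 9+1 = 10
p=5,j=3: 5>3, acc = 10+2 = 12
p=5,j=4: 5>4, acc = 12+1 = 13
p=5,j=5: not 5>5, acc = 13+1 = 14
p=5,j=6: not 5>6, acc = 14+1 = 15
p=5,j=7: not 5>7, acc = 15+1 = 16

16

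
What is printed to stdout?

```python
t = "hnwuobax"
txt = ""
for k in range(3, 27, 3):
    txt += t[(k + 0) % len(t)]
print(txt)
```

k=3: add t[3]='u' → 'u'
k=6: add t[6]='a' → 'ua'
k=9: add t[1]='n' → 'uan'
k=12: add t[4]='o' → 'uano'
k=15: add t[7]='x' → 'uanox'
k=18: add t[2]='w' → 'uanoxw'
k=21: add t[5]='b' → 'uanoxwb'
k=24: add t[0]='h' → 'uanoxwbh'

uanoxwbh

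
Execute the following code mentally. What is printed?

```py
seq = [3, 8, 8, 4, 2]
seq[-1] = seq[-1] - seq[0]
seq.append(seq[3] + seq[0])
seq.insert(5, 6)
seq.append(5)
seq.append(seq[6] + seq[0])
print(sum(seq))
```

50

seq[-1] = seq[-1]-seq[0] = 2-3 = -1 → [3, 8, 8, 4, -1]
append seq[3]+seq[0] = 4+3 = 7 → [3, 8, 8, 4, -1, 7]
insert 6 at 5 → [3, 8, 8, 4, -1, 6, 7]
append 5 → [3, 8, 8, 4, -1, 6, 7, 5]
append seq[6]+seq[0] = 7+3 = 10 → [3, 8, 8, 4, -1, 6, 7, 5, 10]
sum = 50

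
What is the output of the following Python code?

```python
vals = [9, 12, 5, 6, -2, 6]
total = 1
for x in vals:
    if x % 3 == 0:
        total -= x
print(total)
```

x=9: %3==0, total = 1-9 = -8
x=12: %3==0, total = (-8)-12 = -20
x=5: not %3==0
x=6: %3==0, total = (-20)-6 = -26
x=-2: not %3==0
x=6: %3==0, total = (-26)-6 = -32

-32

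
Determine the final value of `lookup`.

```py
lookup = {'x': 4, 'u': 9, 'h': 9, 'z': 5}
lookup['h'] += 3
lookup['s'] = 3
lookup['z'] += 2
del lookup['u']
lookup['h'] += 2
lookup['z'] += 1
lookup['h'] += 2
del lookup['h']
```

lookup['h'] = 9+3 = 12 → {'x': 4, 'u': 9, 'h': 12, 'z': 5}
lookup['s'] = 3 → {'x': 4, 'u': 9, 'h': 12, 'z': 5, 's': 3}
lookup['z'] = 5+2 = 7 → {'x': 4, 'u': 9, 'h': 12, 'z': 7, 's': 3}
del 'u' → {'x': 4, 'h': 12, 'z': 7, 's': 3}
lookup['h'] = 12+2 = 14 → {'x': 4, 'h': 14, 'z': 7, 's': 3}
lookup['z'] = 7+1 = 8 → {'x': 4, 'h': 14, 'z': 8, 's': 3}
lookup['h'] = 14+2 = 16 → {'x': 4, 'h': 16, 'z': 8, 's': 3}
del 'h' → {'x': 4, 'z': 8, 's': 3}

{'x': 4, 'z': 8, 's': 3}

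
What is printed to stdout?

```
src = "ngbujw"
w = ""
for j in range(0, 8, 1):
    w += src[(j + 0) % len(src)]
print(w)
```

j=0: add src[0]='n' → 'n'
j=1: add src[1]='g' → 'ng'
j=2: add src[2]='b' → 'ngb'
j=3: add src[3]='u' → 'ngbu'
j=4: add src[4]='j' → 'ngbuj'
j=5: add src[5]='w' → 'ngbujw'
j=6: add src[0]='n' → 'ngbujwn'
j=7: add src[1]='g' → 'ngbujwng'

ngbujwng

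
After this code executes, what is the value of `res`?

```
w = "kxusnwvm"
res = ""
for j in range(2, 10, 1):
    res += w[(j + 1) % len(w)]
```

'snwvmkxu'

j=2: add w[3]='s' → 's'
j=3: add w[4]='n' → 'sn'
j=4: add w[5]='w' → 'snw'
j=5: add w[6]='v' → 'snwv'
j=6: add w[7]='m' → 'snwvm'
j=7: add w[0]='k' → 'snwvmk'
j=8: add w[1]='x' → 'snwvmkx'
j=9: add w[2]='u' → 'snwvmkxu'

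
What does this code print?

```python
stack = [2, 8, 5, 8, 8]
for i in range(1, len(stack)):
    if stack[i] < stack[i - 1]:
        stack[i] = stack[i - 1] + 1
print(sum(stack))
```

40

i=1: 8>=2, unchanged → [2, 8, 5, 8, 8]
i=2: 5<8, stack[2] = 8+1 = 9 → [2, 8, 9, 8, 8]
i=3: 8<9, stack[3] = 9+1 = 10 → [2, 8, 9, 10, 8]
i=4: 8<10, stack[4] = 10+1 = 11 → [2, 8, 9, 10, 11]
sum = 40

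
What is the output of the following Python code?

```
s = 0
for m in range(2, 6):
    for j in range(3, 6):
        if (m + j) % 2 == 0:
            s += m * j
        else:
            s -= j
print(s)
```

64

m=2,j=3: odd sum, s = 0-3 = -3
m=2,j=4: even sum, s = (-3)+8 = 5
m=2,j=5: odd sum, s = 5-5 = 0
m=3,j=3: even sum, s = 0+9 = 9
m=3,j=4: odd sum, s = 9-4 = 5
m=3,j=5: even sum, s = 5+15 = 20
m=4,j=3: odd sum, s = 20-3 = 17
m=4,j=4: even sum, s = 17+16 = 33
m=4,j=5: odd sum, s = 33-5 = 28
m=5,j=3: even sum, s = 28+15 = 43
m=5,j=4: odd sum, s = 43-4 = 39
m=5,j=5: even sum, s = 39+25 = 64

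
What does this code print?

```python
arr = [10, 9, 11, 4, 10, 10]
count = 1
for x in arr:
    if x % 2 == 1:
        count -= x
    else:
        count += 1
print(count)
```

x=10: not odd, count = 1+1 = 2
x=9: odd, count = 2-9 = -7
x=11: odd, count = (-7)-11 = -18
x=4: not odd, count = (-18)+1 = -17
x=10: not odd, count = (-17)+1 = -16
x=10: not odd, count = (-16)+1 = -15

-15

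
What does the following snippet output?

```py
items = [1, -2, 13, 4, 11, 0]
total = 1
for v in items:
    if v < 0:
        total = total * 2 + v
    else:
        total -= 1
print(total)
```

v=1: not <0, total = 1-1 = 0
v=-2: <0, total = 0*2+(-2) = -2
v=13: not <0, total = (-2)-1 = -3
v=4: not <0, total = (-3)-1 = -4
v=11: not <0, total = (-4)-1 = -5
v=0: not <0, total = (-5)-1 = -6

-6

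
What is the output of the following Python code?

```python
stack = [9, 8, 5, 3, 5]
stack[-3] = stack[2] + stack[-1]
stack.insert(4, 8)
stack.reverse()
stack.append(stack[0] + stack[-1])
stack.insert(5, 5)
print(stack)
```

stack[-3] = stack[2]+stack[-1] = 5+5 = 10 → [9, 8, 10, 3, 5]
insert 8 at 4 → [9, 8, 10, 3, 8, 5]
reverse → [5, 8, 3, 10, 8, 9]
append stack[0]+stack[-1] = 5+9 = 14 → [5, 8, 3, 10, 8, 9, 14]
insert 5 at 5 → [5, 8, 3, 10, 8, 5, 9, 14]

[5, 8, 3, 10, 8, 5, 9, 14]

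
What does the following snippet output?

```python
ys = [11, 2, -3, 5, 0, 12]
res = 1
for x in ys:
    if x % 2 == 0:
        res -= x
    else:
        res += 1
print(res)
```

x=11: not even, res = 1+1 = 2
x=2: even, res = 2-2 = 0
x=-3: not even, res = 0+1 = 1
x=5: not even, res = 1+1 = 2
x=0: even, res = 2-0 = 2
x=12: even, res = 2-12 = -10

-10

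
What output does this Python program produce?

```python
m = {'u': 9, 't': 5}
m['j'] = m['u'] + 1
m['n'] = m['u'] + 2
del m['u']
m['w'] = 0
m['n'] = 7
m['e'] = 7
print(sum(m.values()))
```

m['j'] = m['u']+1 = 10 → {'u': 9, 't': 5, 'j': 10}
m['n'] = m['u']+2 = 11 → {'u': 9, 't': 5, 'j': 10, 'n': 11}
del 'u' → {'t': 5, 'j': 10, 'n': 11}
m['w'] = 0 → {'t': 5, 'j': 10, 'n': 11, 'w': 0}
m['n'] = 7 → {'t': 5, 'j': 10, 'n': 7, 'w': 0}
m['e'] = 7 → {'t': 5, 'j': 10, 'n': 7, 'w': 0, 'e': 7}
sum of values = 29

29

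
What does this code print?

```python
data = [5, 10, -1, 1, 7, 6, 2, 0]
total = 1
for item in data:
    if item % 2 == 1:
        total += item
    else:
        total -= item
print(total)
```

-5

item=5: odd, total = 1+5 = 6
item=10: not odd, total = 6-10 = -4
item=-1: odd, total = (-4)+(-1) = -5
item=1: odd, total = (-5)+1 = -4
item=7: odd, total = (-4)+7 = 3
item=6: not odd, total = 3-6 = -3
item=2: not odd, total = (-3)-2 = -5
item=0: not odd, total = (-5)-0 = -5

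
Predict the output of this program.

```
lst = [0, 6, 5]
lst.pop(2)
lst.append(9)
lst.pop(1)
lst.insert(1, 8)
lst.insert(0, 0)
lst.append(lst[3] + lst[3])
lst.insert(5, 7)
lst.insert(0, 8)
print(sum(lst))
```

pop(2) removes 5 → [0, 6]
append 9 → [0, 6, 9]
pop(1) removes 6 → [0, 9]
insert 8 at 1 → [0, 8, 9]
insert 0 at 0 → [0, 0, 8, 9]
append lst[3]+lst[3] = 9+9 = 18 → [0, 0, 8, 9, 18]
insert 7 at 5 → [0, 0, 8, 9, 18, 7]
insert 8 at 0 → [8, 0, 0, 8, 9, 18, 7]
sum = 50

50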